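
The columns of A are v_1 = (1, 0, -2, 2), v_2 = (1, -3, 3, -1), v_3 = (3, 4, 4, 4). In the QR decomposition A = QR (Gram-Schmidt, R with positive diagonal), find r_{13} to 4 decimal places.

e_1 = v_1/‖v_1‖ = (1, 0, -2, 2)/3.0000 = (0.3333, 0.0000, -0.6667, 0.6667).
r_{13} = e_1·v_3 = 1.0000.

r_{13} = 1.0000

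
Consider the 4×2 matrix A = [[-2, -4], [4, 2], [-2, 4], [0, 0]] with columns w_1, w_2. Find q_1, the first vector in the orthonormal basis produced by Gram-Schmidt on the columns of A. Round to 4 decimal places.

q_1 = (-0.4082, 0.8165, -0.4082, 0.0000)

w_1 = (-2, 4, -2, 0); ‖w_1‖ = 4.8990, so q_1 = (-0.4082, 0.8165, -0.4082, 0.0000).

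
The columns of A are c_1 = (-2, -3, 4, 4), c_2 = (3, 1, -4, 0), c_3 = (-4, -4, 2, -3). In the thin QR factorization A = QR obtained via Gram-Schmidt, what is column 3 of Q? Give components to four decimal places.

e_1 = c_1/‖c_1‖ = (-2, -3, 4, 4)/6.7082 = (-0.2981, -0.4472, 0.5963, 0.5963).
r_{12} = e_1·c_2 = -3.7268.
u_2 = c_2 + 3.7268·e_1 = (1.8889, -0.6667, -1.7778, 2.2222).
‖u_2‖ = 3.4801, so e_2 = (0.5428, -0.1916, -0.5108, 0.6386).
r_{13} = e_1·c_3 = 2.3851; r_{23} = e_2·c_3 = -4.3421.
u_3 = c_3 − 2.3851·e_1 + 4.3421·e_2 = (-0.9321, -3.7651, -1.6404, -1.6495).
‖u_3‖ = 4.5229, so e_3 = (-0.2061, -0.8325, -0.3627, -0.3647).

e_3 = (-0.2061, -0.8325, -0.3627, -0.3647)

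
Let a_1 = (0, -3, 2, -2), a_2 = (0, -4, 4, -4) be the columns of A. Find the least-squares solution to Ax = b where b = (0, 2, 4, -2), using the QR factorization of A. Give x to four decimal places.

x = (-5.0000, 3.2500)

e_1 = a_1/‖a_1‖ = (0, -3, 2, -2)/4.1231 = (0.0000, -0.7276, 0.4851, -0.4851).
r_{12} = e_1·a_2 = 6.7910.
u_2 = a_2 − 6.7910·e_1 = (0.0000, 0.9412, 0.7059, -0.7059).
‖u_2‖ = 1.3720, so e_2 = (0.0000, 0.6860, 0.5145, -0.5145).
Qᵀb = (1.4552, 4.4590).
Back-substitute: x_2 = 4.4590/1.3720 = 3.2500.
x_1 = (1.4552 − 6.7910·3.2500)/4.1231 = -5.0000.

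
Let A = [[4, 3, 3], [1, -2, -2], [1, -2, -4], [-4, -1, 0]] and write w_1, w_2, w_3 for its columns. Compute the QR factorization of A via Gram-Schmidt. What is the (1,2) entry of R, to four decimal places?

q_1 = w_1/‖w_1‖ = (4, 1, 1, -4)/5.8310 = (0.6860, 0.1715, 0.1715, -0.6860).
r_{12} = q_1·w_2 = 2.0580.

r_{12} = 2.0580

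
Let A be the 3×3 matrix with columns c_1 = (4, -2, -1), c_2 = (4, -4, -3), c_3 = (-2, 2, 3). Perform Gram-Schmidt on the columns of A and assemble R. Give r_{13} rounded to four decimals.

c_1 = (4, -2, -1); ‖c_1‖ = 4.5826, so e_1 = (0.8729, -0.4364, -0.2182).
r_{13} = e_1·c_3 = -3.2733.

r_{13} = -3.2733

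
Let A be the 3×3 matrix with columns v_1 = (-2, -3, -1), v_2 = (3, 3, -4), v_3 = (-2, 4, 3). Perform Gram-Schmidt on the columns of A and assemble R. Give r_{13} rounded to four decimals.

r_{13} = -2.9399

v_1 = (-2, -3, -1); ‖v_1‖ = 3.7417, so e_1 = (-0.5345, -0.8018, -0.2673).
r_{13} = e_1·v_3 = -2.9399.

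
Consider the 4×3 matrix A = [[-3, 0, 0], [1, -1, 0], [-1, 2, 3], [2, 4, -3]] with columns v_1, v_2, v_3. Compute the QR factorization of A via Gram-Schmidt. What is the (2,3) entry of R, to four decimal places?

v_1 = (-3, 1, -1, 2); ‖v_1‖ = 3.8730, so q_1 = (-0.7746, 0.2582, -0.2582, 0.5164).
q_1·v_2 = (-0.7746)·0 + 0.2582·(-1) + (-0.2582)·2 + 0.5164·4 = 1.2910.
u_2 = v_2 − 1.2910·q_1 = (1.0000, -1.3333, 2.3333, 3.3333).
‖u_2‖ = 4.3970, so q_2 = (0.2274, -0.3032, 0.5307, 0.7581).
r_{23} = q_2·v_3 = -0.6823.

r_{23} = -0.6823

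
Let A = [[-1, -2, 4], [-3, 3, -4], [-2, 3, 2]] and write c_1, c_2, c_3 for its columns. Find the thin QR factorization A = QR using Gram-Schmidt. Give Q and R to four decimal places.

Q = [[-0.2673, -0.9294, 0.2545], [-0.8018, 0.0680, -0.5937], [-0.5345, 0.3627, 0.7634]], R = [[3.7417, -3.4744, 1.0690], [0.0000, 3.1510, -3.2643], [0.0000, 0.0000, 4.9195]]

c_1 = (-1, -3, -2); ‖c_1‖ = 3.7417, so q_1 = (-0.2673, -0.8018, -0.5345).
q_1·c_2 = (-0.2673)·(-2) + (-0.8018)·3 + (-0.5345)·3 = -3.4744.
u_2 = c_2 + 3.4744·q_1 = (-2.9286, 0.2143, 1.1429).
‖u_2‖ = 3.1510, so q_2 = (-0.9294, 0.0680, 0.3627).
q_1·c_3 = (-0.2673)·4 + (-0.8018)·(-4) + (-0.5345)·2 = 1.0690; q_2·c_3 = (-0.9294)·4 + 0.0680·(-4) + 0.3627·2 = -3.2643.
u_3 = c_3 − 1.0690·q_1 + 3.2643·q_2 = (1.2518, -2.9209, 3.7554).
‖u_3‖ = 4.9195, so q_3 = (0.2545, -0.5937, 0.7634).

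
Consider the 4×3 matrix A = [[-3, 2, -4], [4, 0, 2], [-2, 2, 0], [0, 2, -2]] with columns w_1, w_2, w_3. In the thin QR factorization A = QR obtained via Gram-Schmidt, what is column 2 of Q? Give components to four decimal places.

q_1 = w_1/‖w_1‖ = (-3, 4, -2, 0)/5.3852 = (-0.5571, 0.7428, -0.3714, 0.0000).
r_{12} = q_1·w_2 = -1.8570.
u_2 = w_2 + 1.8570·q_1 = (0.9655, 1.3793, 1.3103, 2.0000).
‖u_2‖ = 2.9243, so q_2 = (0.3302, 0.4717, 0.4481, 0.6839).

q_2 = (0.3302, 0.4717, 0.4481, 0.6839)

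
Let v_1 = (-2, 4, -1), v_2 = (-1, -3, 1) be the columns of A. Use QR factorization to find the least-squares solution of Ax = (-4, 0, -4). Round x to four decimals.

x = (1.2000, 1.2000)

q_1 = v_1/‖v_1‖ = (-2, 4, -1)/4.5826 = (-0.4364, 0.8729, -0.2182).
r_{12} = q_1·v_2 = -2.4004.
u_2 = v_2 + 2.4004·q_1 = (-2.0476, -0.9048, 0.4762).
‖u_2‖ = 2.2887, so q_2 = (-0.8947, -0.3953, 0.2081).
Qᵀb = (2.6186, 2.7464).
Back-substitute: x_2 = 2.7464/2.2887 = 1.2000.
x_1 = (2.6186 + 2.4004·1.2000)/4.5826 = 1.2000.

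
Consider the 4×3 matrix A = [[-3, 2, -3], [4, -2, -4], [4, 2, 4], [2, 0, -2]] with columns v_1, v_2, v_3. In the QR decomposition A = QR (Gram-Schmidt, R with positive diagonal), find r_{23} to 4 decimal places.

v_1 = (-3, 4, 4, 2); ‖v_1‖ = 6.7082, so q_1 = (-0.4472, 0.5963, 0.5963, 0.2981).
q_1·v_2 = (-0.4472)·2 + 0.5963·(-2) + 0.5963·2 + 0.2981·0 = -0.8944.
u_2 = v_2 + 0.8944·q_1 = (1.6000, -1.4667, 2.5333, 0.2667).
‖u_2‖ = 3.3466, so q_2 = (0.4781, -0.4383, 0.7570, 0.0797).
r_{23} = q_2·v_3 = 3.1873.

r_{23} = 3.1873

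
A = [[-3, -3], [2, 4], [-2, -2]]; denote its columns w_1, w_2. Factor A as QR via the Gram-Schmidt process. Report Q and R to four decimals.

w_1 = (-3, 2, -2); ‖w_1‖ = 4.1231, so q_1 = (-0.7276, 0.4851, -0.4851).
q_1·w_2 = (-0.7276)·(-3) + 0.4851·4 + (-0.4851)·(-2) = 5.0932.
u_2 = w_2 − 5.0932·q_1 = (0.7059, 1.5294, 0.4706).
‖u_2‖ = 1.7489, so q_2 = (0.4036, 0.8745, 0.2691).

Q = [[-0.7276, 0.4036], [0.4851, 0.8745], [-0.4851, 0.2691]], R = [[4.1231, 5.0932], [0.0000, 1.7489]]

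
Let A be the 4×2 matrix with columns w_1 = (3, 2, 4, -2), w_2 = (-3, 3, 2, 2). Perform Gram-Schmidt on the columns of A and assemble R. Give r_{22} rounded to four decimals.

r_{22} = 5.0960

w_1 = (3, 2, 4, -2); ‖w_1‖ = 5.7446, so q_1 = (0.5222, 0.3482, 0.6963, -0.3482).
q_1·w_2 = 0.5222·(-3) + 0.3482·3 + 0.6963·2 + (-0.3482)·2 = 0.1741.
u_2 = w_2 − 0.1741·q_1 = (-3.0909, 2.9394, 1.8788, 2.0606).
r_{22} = ‖u_2‖ = 5.0960.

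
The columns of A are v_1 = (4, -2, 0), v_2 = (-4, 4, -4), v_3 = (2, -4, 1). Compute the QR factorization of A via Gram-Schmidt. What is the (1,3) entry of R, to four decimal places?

r_{13} = 3.5777

v_1 = (4, -2, 0); ‖v_1‖ = 4.4721, so e_1 = (0.8944, -0.4472, 0.0000).
r_{13} = e_1·v_3 = 3.5777.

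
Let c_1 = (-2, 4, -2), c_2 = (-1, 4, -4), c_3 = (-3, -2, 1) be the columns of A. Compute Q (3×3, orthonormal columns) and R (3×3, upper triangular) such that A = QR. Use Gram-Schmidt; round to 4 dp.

e_1 = c_1/‖c_1‖ = (-2, 4, -2)/4.8990 = (-0.4082, 0.8165, -0.4082).
r_{12} = e_1·c_2 = 5.3072.
u_2 = c_2 − 5.3072·e_1 = (1.1667, -0.3333, -1.8333).
‖u_2‖ = 2.1985, so e_2 = (0.5307, -0.1516, -0.8339).
r_{13} = e_1·c_3 = -0.8165; r_{23} = e_2·c_3 = -2.1227.
u_3 = c_3 + 0.8165·e_1 + 2.1227·e_2 = (-2.2069, -1.6552, -1.1034).
‖u_3‖ = 2.9711, so e_3 = (-0.7428, -0.5571, -0.3714).

Q = [[-0.4082, 0.5307, -0.7428], [0.8165, -0.1516, -0.5571], [-0.4082, -0.8339, -0.3714]], R = [[4.8990, 5.3072, -0.8165], [0.0000, 2.1985, -2.1227], [0.0000, 0.0000, 2.9711]]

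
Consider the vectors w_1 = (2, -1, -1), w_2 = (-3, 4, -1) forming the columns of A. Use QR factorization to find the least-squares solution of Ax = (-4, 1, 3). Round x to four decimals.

w_1 = (2, -1, -1); ‖w_1‖ = 2.4495, so e_1 = (0.8165, -0.4082, -0.4082).
e_1·w_2 = 0.8165·(-3) + (-0.4082)·4 + (-0.4082)·(-1) = -3.6742.
u_2 = w_2 + 3.6742·e_1 = (0.0000, 2.5000, -2.5000).
‖u_2‖ = 3.5355, so e_2 = (0.0000, 0.7071, -0.7071).
Qᵀb = (-4.8990, -1.4142).
Back-substitute: x_2 = -1.4142/3.5355 = -0.4000.
x_1 = (-4.8990 + 3.6742·(-0.4000))/2.4495 = -2.6000.

x = (-2.6000, -0.4000)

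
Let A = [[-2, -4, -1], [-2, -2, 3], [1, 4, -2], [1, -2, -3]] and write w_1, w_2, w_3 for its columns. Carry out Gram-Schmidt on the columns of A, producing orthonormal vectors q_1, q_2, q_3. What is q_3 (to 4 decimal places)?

q_3 = (-0.6832, 0.2569, -0.6540, -0.1985)

w_1 = (-2, -2, 1, 1); ‖w_1‖ = 3.1623, so q_1 = (-0.6325, -0.6325, 0.3162, 0.3162).
q_1·w_2 = (-0.6325)·(-4) + (-0.6325)·(-2) + 0.3162·4 + 0.3162·(-2) = 4.4272.
u_2 = w_2 − 4.4272·q_1 = (-1.2000, 0.8000, 2.6000, -3.4000).
‖u_2‖ = 4.5166, so q_2 = (-0.2657, 0.1771, 0.5756, -0.7528).
q_1·w_3 = (-0.6325)·(-1) + (-0.6325)·3 + 0.3162·(-2) + 0.3162·(-3) = -2.8460; q_2·w_3 = (-0.2657)·(-1) + 0.1771·3 + 0.5756·(-2) + (-0.7528)·(-3) = 1.9041.
u_3 = w_3 + 2.8460·q_1 − 1.9041·q_2 = (-2.2941, 0.8627, -2.1961, -0.6667).
‖u_3‖ = 3.3578, so q_3 = (-0.6832, 0.2569, -0.6540, -0.1985).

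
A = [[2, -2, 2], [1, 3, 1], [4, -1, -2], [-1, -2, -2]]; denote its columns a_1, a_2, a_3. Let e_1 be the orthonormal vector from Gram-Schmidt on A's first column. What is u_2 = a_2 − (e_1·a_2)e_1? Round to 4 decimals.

e_1 = a_1/‖a_1‖ = (2, 1, 4, -1)/4.6904 = (0.4264, 0.2132, 0.8528, -0.2132).
r_{12} = e_1·a_2 = -0.6396.
u_2 = a_2 + 0.6396·e_1 = (-1.7273, 3.1364, -0.4545, -2.1364).

u_2 = (-1.7273, 3.1364, -0.4545, -2.1364)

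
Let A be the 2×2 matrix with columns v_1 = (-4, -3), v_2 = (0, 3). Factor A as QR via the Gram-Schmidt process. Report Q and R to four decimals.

Q = [[-0.8000, -0.6000], [-0.6000, 0.8000]], R = [[5.0000, -1.8000], [0.0000, 2.4000]]

v_1 = (-4, -3); ‖v_1‖ = 5.0000, so e_1 = (-0.8000, -0.6000).
e_1·v_2 = (-0.8000)·0 + (-0.6000)·3 = -1.8000.
u_2 = v_2 + 1.8000·e_1 = (-1.4400, 1.9200).
‖u_2‖ = 2.4000, so e_2 = (-0.6000, 0.8000).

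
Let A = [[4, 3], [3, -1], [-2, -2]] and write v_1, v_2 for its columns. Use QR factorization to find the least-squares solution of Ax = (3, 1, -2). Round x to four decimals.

x = (0.4641, 0.4262)

e_1 = v_1/‖v_1‖ = (4, 3, -2)/5.3852 = (0.7428, 0.5571, -0.3714).
r_{12} = e_1·v_2 = 2.4140.
u_2 = v_2 − 2.4140·e_1 = (1.2069, -2.3448, -1.1034).
‖u_2‖ = 2.8587, so e_2 = (0.4222, -0.8202, -0.3860).
Qᵀb = (3.5282, 1.2183).
Back-substitute: x_2 = 1.2183/2.8587 = 0.4262.
x_1 = (3.5282 − 2.4140·0.4262)/5.3852 = 0.4641.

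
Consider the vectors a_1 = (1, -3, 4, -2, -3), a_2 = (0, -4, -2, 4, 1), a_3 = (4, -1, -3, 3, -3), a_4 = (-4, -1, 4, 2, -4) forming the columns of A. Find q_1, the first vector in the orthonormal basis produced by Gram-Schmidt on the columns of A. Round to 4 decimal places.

a_1 = (1, -3, 4, -2, -3); ‖a_1‖ = 6.2450, so q_1 = (0.1601, -0.4804, 0.6405, -0.3203, -0.4804).

q_1 = (0.1601, -0.4804, 0.6405, -0.3203, -0.4804)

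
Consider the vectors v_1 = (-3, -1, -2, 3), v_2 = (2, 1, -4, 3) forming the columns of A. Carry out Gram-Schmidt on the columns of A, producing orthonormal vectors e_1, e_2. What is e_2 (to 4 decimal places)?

v_1 = (-3, -1, -2, 3); ‖v_1‖ = 4.7958, so e_1 = (-0.6255, -0.2085, -0.4170, 0.6255).
e_1·v_2 = (-0.6255)·2 + (-0.2085)·1 + (-0.4170)·(-4) + 0.6255·3 = 2.0851.
u_2 = v_2 − 2.0851·e_1 = (3.3043, 1.4348, -3.1304, 1.6957).
‖u_2‖ = 5.0648, so e_2 = (0.6524, 0.2833, -0.6181, 0.3348).

e_2 = (0.6524, 0.2833, -0.6181, 0.3348)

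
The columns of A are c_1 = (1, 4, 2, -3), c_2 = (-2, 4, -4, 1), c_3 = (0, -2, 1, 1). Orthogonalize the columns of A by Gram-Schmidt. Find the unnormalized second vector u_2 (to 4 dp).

c_1 = (1, 4, 2, -3); ‖c_1‖ = 5.4772, so q_1 = (0.1826, 0.7303, 0.3651, -0.5477).
q_1·c_2 = 0.1826·(-2) + 0.7303·4 + 0.3651·(-4) + (-0.5477)·1 = 0.5477.
u_2 = c_2 − 0.5477·q_1 = (-2.1000, 3.6000, -4.2000, 1.3000).

u_2 = (-2.1000, 3.6000, -4.2000, 1.3000)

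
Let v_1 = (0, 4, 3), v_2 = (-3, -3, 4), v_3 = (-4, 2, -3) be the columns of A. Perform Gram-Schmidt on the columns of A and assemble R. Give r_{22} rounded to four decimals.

r_{22} = 5.8310

e_1 = v_1/‖v_1‖ = (0, 4, 3)/5.0000 = (0.0000, 0.8000, 0.6000).
r_{12} = e_1·v_2 = 0.0000.
u_2 = v_2 + 0.0000·e_1 = (-3.0000, -3.0000, 4.0000).
r_{22} = ‖u_2‖ = 5.8310.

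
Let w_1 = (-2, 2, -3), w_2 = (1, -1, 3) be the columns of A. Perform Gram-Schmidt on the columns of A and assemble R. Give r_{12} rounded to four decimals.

r_{12} = -3.1530

w_1 = (-2, 2, -3); ‖w_1‖ = 4.1231, so e_1 = (-0.4851, 0.4851, -0.7276).
r_{12} = e_1·w_2 = -3.1530.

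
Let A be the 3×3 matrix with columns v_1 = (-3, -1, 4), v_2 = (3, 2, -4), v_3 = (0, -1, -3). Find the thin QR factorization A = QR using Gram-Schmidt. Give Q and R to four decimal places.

e_1 = v_1/‖v_1‖ = (-3, -1, 4)/5.0990 = (-0.5883, -0.1961, 0.7845).
r_{12} = e_1·v_2 = -5.2951.
u_2 = v_2 + 5.2951·e_1 = (-0.1154, 0.9615, 0.1538).
‖u_2‖ = 0.9806, so e_2 = (-0.1177, 0.9806, 0.1569).
r_{13} = e_1·v_3 = -2.1573; r_{23} = e_2·v_3 = -1.4513.
u_3 = v_3 + 2.1573·e_1 + 1.4513·e_2 = (-1.4400, 0.0000, -1.0800).
‖u_3‖ = 1.8000, so e_3 = (-0.8000, 0.0000, -0.6000).

Q = [[-0.5883, -0.1177, -0.8000], [-0.1961, 0.9806, 0.0000], [0.7845, 0.1569, -0.6000]], R = [[5.0990, -5.2951, -2.1573], [0.0000, 0.9806, -1.4513], [0.0000, 0.0000, 1.8000]]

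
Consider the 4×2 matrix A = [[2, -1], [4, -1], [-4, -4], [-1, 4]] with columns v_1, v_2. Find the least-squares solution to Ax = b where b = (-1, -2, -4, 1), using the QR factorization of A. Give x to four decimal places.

v_1 = (2, 4, -4, -1); ‖v_1‖ = 6.0828, so q_1 = (0.3288, 0.6576, -0.6576, -0.1644).
q_1·v_2 = 0.3288·(-1) + 0.6576·(-1) + (-0.6576)·(-4) + (-0.1644)·4 = 0.9864.
u_2 = v_2 − 0.9864·q_1 = (-1.3243, -1.6486, -3.3514, 4.1622).
‖u_2‖ = 5.7469, so q_2 = (-0.2304, -0.2869, -0.5832, 0.7242).
Qᵀb = (0.8220, 3.8611).
Back-substitute: x_2 = 3.8611/5.7469 = 0.6718.
x_1 = (0.8220 − 0.9864·0.6718)/6.0828 = 0.0262.

x = (0.0262, 0.6718)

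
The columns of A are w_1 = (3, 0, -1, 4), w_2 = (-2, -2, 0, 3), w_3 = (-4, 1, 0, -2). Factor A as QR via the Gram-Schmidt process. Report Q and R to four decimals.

q_1 = w_1/‖w_1‖ = (3, 0, -1, 4)/5.0990 = (0.5883, 0.0000, -0.1961, 0.7845).
r_{12} = q_1·w_2 = 1.1767.
u_2 = w_2 − 1.1767·q_1 = (-2.6923, -2.0000, 0.2308, 2.0769).
‖u_2‖ = 3.9516, so q_2 = (-0.6813, -0.5061, 0.0584, 0.5256).
r_{13} = q_1·w_3 = -3.9223; r_{23} = q_2·w_3 = 1.1680.
u_3 = w_3 + 3.9223·q_1 − 1.1680·q_2 = (-0.8966, 1.5911, -0.8374, 0.4631).
‖u_3‖ = 2.0619, so q_3 = (-0.4348, 0.7717, -0.4062, 0.2246).

Q = [[0.5883, -0.6813, -0.4348], [0.0000, -0.5061, 0.7717], [-0.1961, 0.0584, -0.4062], [0.7845, 0.5256, 0.2246]], R = [[5.0990, 1.1767, -3.9223], [0.0000, 3.9516, 1.1680], [0.0000, 0.0000, 2.0619]]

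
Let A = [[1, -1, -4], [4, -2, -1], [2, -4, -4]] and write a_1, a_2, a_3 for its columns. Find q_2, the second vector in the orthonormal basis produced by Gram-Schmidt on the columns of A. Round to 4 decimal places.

a_1 = (1, 4, 2); ‖a_1‖ = 4.5826, so q_1 = (0.2182, 0.8729, 0.4364).
q_1·a_2 = 0.2182·(-1) + 0.8729·(-2) + 0.4364·(-4) = -3.7097.
u_2 = a_2 + 3.7097·q_1 = (-0.1905, 1.2381, -2.3810).
‖u_2‖ = 2.6904, so q_2 = (-0.0708, 0.4602, -0.8850).

q_2 = (-0.0708, 0.4602, -0.8850)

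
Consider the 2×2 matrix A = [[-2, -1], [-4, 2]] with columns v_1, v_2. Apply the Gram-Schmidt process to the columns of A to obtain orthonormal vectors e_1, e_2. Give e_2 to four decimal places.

e_2 = (-0.8944, 0.4472)

v_1 = (-2, -4); ‖v_1‖ = 4.4721, so e_1 = (-0.4472, -0.8944).
e_1·v_2 = (-0.4472)·(-1) + (-0.8944)·2 = -1.3416.
u_2 = v_2 + 1.3416·e_1 = (-1.6000, 0.8000).
‖u_2‖ = 1.7889, so e_2 = (-0.8944, 0.4472).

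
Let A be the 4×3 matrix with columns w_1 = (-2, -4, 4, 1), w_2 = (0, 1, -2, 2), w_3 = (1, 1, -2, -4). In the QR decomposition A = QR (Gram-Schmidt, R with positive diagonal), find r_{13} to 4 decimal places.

r_{13} = -2.9592

w_1 = (-2, -4, 4, 1); ‖w_1‖ = 6.0828, so q_1 = (-0.3288, -0.6576, 0.6576, 0.1644).
r_{13} = q_1·w_3 = -2.9592.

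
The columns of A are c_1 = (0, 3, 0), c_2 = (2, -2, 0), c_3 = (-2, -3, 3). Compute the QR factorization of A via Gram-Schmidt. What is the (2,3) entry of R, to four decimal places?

c_1 = (0, 3, 0); ‖c_1‖ = 3.0000, so e_1 = (0.0000, 1.0000, 0.0000).
e_1·c_2 = 0.0000·2 + 1.0000·(-2) + 0.0000·0 = -2.0000.
u_2 = c_2 + 2.0000·e_1 = (2.0000, 0.0000, 0.0000).
‖u_2‖ = 2.0000, so e_2 = (1.0000, 0.0000, 0.0000).
r_{23} = e_2·c_3 = -2.0000.

r_{23} = -2.0000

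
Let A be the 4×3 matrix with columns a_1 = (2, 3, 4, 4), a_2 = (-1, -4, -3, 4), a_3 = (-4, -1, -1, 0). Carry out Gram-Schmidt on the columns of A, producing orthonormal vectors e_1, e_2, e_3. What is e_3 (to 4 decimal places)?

e_3 = (-0.9504, 0.1893, 0.2181, 0.1152)

e_1 = a_1/‖a_1‖ = (2, 3, 4, 4)/6.7082 = (0.2981, 0.4472, 0.5963, 0.5963).
r_{12} = e_1·a_2 = -1.4907.
u_2 = a_2 + 1.4907·e_1 = (-0.5556, -3.3333, -2.1111, 4.8889).
‖u_2‖ = 6.3070, so e_2 = (-0.0881, -0.5285, -0.3347, 0.7752).
r_{13} = e_1·a_3 = -2.2361; r_{23} = e_2·a_3 = 1.2156.
u_3 = a_3 + 2.2361·e_1 − 1.2156·e_2 = (-3.2263, 0.6425, 0.7402, 0.3911).
‖u_3‖ = 3.3945, so e_3 = (-0.9504, 0.1893, 0.2181, 0.1152).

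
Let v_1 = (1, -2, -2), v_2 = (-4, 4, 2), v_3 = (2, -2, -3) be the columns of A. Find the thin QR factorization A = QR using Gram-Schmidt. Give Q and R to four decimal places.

Q = [[0.3333, -0.8085, 0.4851], [-0.6667, 0.1617, 0.7276], [-0.6667, -0.5659, -0.4851]], R = [[3.0000, -5.3333, 4.0000], [0.0000, 2.7487, -0.2425], [0.0000, 0.0000, 0.9701]]

v_1 = (1, -2, -2); ‖v_1‖ = 3.0000, so e_1 = (0.3333, -0.6667, -0.6667).
e_1·v_2 = 0.3333·(-4) + (-0.6667)·4 + (-0.6667)·2 = -5.3333.
u_2 = v_2 + 5.3333·e_1 = (-2.2222, 0.4444, -1.5556).
‖u_2‖ = 2.7487, so e_2 = (-0.8085, 0.1617, -0.5659).
e_1·v_3 = 0.3333·2 + (-0.6667)·(-2) + (-0.6667)·(-3) = 4.0000; e_2·v_3 = (-0.8085)·2 + 0.1617·(-2) + (-0.5659)·(-3) = -0.2425.
u_3 = v_3 − 4.0000·e_1 + 0.2425·e_2 = (0.4706, 0.7059, -0.4706).
‖u_3‖ = 0.9701, so e_3 = (0.4851, 0.7276, -0.4851).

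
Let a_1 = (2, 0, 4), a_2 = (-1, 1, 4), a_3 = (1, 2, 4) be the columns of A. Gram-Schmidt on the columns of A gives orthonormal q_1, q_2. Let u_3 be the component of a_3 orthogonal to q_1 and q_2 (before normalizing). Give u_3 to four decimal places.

u_3 = (0.4878, 1.4634, -0.2439)

a_1 = (2, 0, 4); ‖a_1‖ = 4.4721, so q_1 = (0.4472, 0.0000, 0.8944).
q_1·a_2 = 0.4472·(-1) + 0.0000·1 + 0.8944·4 = 3.1305.
u_2 = a_2 − 3.1305·q_1 = (-2.4000, 1.0000, 1.2000).
‖u_2‖ = 2.8636, so q_2 = (-0.8381, 0.3492, 0.4191).
q_1·a_3 = 0.4472·1 + 0.0000·2 + 0.8944·4 = 4.0249; q_2·a_3 = (-0.8381)·1 + 0.3492·2 + 0.4191·4 = 1.5365.
u_3 = a_3 − 4.0249·q_1 − 1.5365·q_2 = (0.4878, 1.4634, -0.2439).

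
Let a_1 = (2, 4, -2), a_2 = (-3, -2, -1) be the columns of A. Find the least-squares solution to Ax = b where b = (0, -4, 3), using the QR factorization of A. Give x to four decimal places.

x = (-1.2917, -0.7500)

e_1 = a_1/‖a_1‖ = (2, 4, -2)/4.8990 = (0.4082, 0.8165, -0.4082).
r_{12} = e_1·a_2 = -2.4495.
u_2 = a_2 + 2.4495·e_1 = (-2.0000, 0.0000, -2.0000).
‖u_2‖ = 2.8284, so e_2 = (-0.7071, 0.0000, -0.7071).
Qᵀb = (-4.4907, -2.1213).
Back-substitute: x_2 = -2.1213/2.8284 = -0.7500.
x_1 = (-4.4907 + 2.4495·(-0.7500))/4.8990 = -1.2917.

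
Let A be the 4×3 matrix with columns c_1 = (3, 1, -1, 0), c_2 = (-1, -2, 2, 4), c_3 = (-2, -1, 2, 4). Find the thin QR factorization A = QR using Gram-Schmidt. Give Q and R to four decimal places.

c_1 = (3, 1, -1, 0); ‖c_1‖ = 3.3166, so e_1 = (0.9045, 0.3015, -0.3015, 0.0000).
e_1·c_2 = 0.9045·(-1) + 0.3015·(-2) + (-0.3015)·2 + 0.0000·4 = -2.1106.
u_2 = c_2 + 2.1106·e_1 = (0.9091, -1.3636, 1.3636, 4.0000).
‖u_2‖ = 4.5327, so e_2 = (0.2006, -0.3008, 0.3008, 0.8825).
e_1·c_3 = 0.9045·(-2) + 0.3015·(-1) + (-0.3015)·2 + 0.0000·4 = -2.7136; e_2·c_3 = 0.2006·(-2) + (-0.3008)·(-1) + 0.3008·2 + 0.8825·4 = 4.0313.
u_3 = c_3 + 2.7136·e_1 − 4.0313·e_2 = (-0.3540, 1.0310, -0.0310, 0.4425).
‖u_3‖ = 1.1768, so e_3 = (-0.3008, 0.8761, -0.0263, 0.3760).

Q = [[0.9045, 0.2006, -0.3008], [0.3015, -0.3008, 0.8761], [-0.3015, 0.3008, -0.0263], [0.0000, 0.8825, 0.3760]], R = [[3.3166, -2.1106, -2.7136], [0.0000, 4.5327, 4.0313], [0.0000, 0.0000, 1.1768]]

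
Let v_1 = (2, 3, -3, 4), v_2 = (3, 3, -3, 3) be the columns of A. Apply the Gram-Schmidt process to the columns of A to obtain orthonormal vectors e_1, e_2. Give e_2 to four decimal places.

e_1 = v_1/‖v_1‖ = (2, 3, -3, 4)/6.1644 = (0.3244, 0.4867, -0.4867, 0.6489).
r_{12} = e_1·v_2 = 5.8400.
u_2 = v_2 − 5.8400·e_1 = (1.1053, 0.1579, -0.1579, -0.7895).
‖u_2‖ = 1.3765, so e_2 = (0.8030, 0.1147, -0.1147, -0.5735).

e_2 = (0.8030, 0.1147, -0.1147, -0.5735)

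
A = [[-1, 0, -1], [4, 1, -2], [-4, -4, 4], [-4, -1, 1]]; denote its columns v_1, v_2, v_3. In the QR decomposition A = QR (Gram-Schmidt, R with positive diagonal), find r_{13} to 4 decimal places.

v_1 = (-1, 4, -4, -4); ‖v_1‖ = 7.0000, so q_1 = (-0.1429, 0.5714, -0.5714, -0.5714).
r_{13} = q_1·v_3 = -3.8571.

r_{13} = -3.8571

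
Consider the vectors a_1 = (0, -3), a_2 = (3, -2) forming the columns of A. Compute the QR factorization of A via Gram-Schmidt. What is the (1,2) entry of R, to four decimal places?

r_{12} = 2.0000

q_1 = a_1/‖a_1‖ = (0, -3)/3.0000 = (0.0000, -1.0000).
r_{12} = q_1·a_2 = 2.0000.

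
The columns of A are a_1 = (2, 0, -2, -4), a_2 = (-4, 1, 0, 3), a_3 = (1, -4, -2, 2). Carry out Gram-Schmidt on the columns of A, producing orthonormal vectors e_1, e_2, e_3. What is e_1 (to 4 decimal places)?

e_1 = (0.4082, 0.0000, -0.4082, -0.8165)

a_1 = (2, 0, -2, -4); ‖a_1‖ = 4.8990, so e_1 = (0.4082, 0.0000, -0.4082, -0.8165).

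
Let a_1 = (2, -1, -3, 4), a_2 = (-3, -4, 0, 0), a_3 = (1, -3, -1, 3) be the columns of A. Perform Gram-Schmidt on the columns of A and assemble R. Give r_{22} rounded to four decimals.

q_1 = a_1/‖a_1‖ = (2, -1, -3, 4)/5.4772 = (0.3651, -0.1826, -0.5477, 0.7303).
r_{12} = q_1·a_2 = -0.3651.
u_2 = a_2 + 0.3651·q_1 = (-2.8667, -4.0667, -0.2000, 0.2667).
r_{22} = ‖u_2‖ = 4.9866.

r_{22} = 4.9866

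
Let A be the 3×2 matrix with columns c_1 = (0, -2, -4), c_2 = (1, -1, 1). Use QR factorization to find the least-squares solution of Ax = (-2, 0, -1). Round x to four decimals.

x = (0.1071, -0.9286)

e_1 = c_1/‖c_1‖ = (0, -2, -4)/4.4721 = (0.0000, -0.4472, -0.8944).
r_{12} = e_1·c_2 = -0.4472.
u_2 = c_2 + 0.4472·e_1 = (1.0000, -1.2000, 0.6000).
‖u_2‖ = 1.6733, so e_2 = (0.5976, -0.7171, 0.3586).
Qᵀb = (0.8944, -1.5538).
Back-substitute: x_2 = -1.5538/1.6733 = -0.9286.
x_1 = (0.8944 + 0.4472·(-0.9286))/4.4721 = 0.1071.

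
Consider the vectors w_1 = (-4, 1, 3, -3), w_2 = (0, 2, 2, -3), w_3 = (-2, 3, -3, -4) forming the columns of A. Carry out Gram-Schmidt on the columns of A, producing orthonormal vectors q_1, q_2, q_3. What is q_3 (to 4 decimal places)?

q_3 = (-0.2873, 0.3139, -0.8355, -0.3477)

q_1 = w_1/‖w_1‖ = (-4, 1, 3, -3)/5.9161 = (-0.6761, 0.1690, 0.5071, -0.5071).
r_{12} = q_1·w_2 = 2.8735.
u_2 = w_2 − 2.8735·q_1 = (1.9429, 1.5143, 0.5429, -1.5429).
‖u_2‖ = 2.9568, so q_2 = (0.6571, 0.5121, 0.1836, -0.5218).
r_{13} = q_1·w_3 = 2.3664; r_{23} = q_2·w_3 = 1.7586.
u_3 = w_3 − 2.3664·q_1 − 1.7586·q_2 = (-1.5556, 1.6993, -4.5229, -1.8824).
‖u_3‖ = 5.4136, so q_3 = (-0.2873, 0.3139, -0.8355, -0.3477).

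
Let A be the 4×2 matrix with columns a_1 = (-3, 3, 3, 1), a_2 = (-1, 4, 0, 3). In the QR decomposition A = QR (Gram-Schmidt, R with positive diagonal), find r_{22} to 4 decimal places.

r_{22} = 3.7985

a_1 = (-3, 3, 3, 1); ‖a_1‖ = 5.2915, so q_1 = (-0.5669, 0.5669, 0.5669, 0.1890).
q_1·a_2 = (-0.5669)·(-1) + 0.5669·4 + 0.5669·0 + 0.1890·3 = 3.4017.
u_2 = a_2 − 3.4017·q_1 = (0.9286, 2.0714, -1.9286, 2.3571).
r_{22} = ‖u_2‖ = 3.7985.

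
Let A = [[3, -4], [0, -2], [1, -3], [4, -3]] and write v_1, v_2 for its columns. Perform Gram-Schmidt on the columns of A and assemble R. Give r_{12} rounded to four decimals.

r_{12} = -5.2951

v_1 = (3, 0, 1, 4); ‖v_1‖ = 5.0990, so q_1 = (0.5883, 0.0000, 0.1961, 0.7845).
r_{12} = q_1·v_2 = -5.2951.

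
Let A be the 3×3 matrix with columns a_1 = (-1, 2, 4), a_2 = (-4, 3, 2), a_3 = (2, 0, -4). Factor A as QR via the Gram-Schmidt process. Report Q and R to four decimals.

a_1 = (-1, 2, 4); ‖a_1‖ = 4.5826, so q_1 = (-0.2182, 0.4364, 0.8729).
q_1·a_2 = (-0.2182)·(-4) + 0.4364·3 + 0.8729·2 = 3.9279.
u_2 = a_2 − 3.9279·q_1 = (-3.1429, 1.2857, -1.4286).
‖u_2‖ = 3.6839, so q_2 = (-0.8531, 0.3490, -0.3878).
q_1·a_3 = (-0.2182)·2 + 0.4364·0 + 0.8729·(-4) = -3.9279; q_2·a_3 = (-0.8531)·2 + 0.3490·0 + (-0.3878)·(-4) = -0.1551.
u_3 = a_3 + 3.9279·q_1 + 0.1551·q_2 = (1.0105, 1.7684, -0.6316).
‖u_3‖ = 2.1325, so q_3 = (0.4739, 0.8293, -0.2962).

Q = [[-0.2182, -0.8531, 0.4739], [0.4364, 0.3490, 0.8293], [0.8729, -0.3878, -0.2962]], R = [[4.5826, 3.9279, -3.9279], [0.0000, 3.6839, -0.1551], [0.0000, 0.0000, 2.1325]]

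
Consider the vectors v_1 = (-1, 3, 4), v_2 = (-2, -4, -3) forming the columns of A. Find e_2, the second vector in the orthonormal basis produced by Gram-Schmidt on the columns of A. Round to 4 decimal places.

v_1 = (-1, 3, 4); ‖v_1‖ = 5.0990, so e_1 = (-0.1961, 0.5883, 0.7845).
e_1·v_2 = (-0.1961)·(-2) + 0.5883·(-4) + 0.7845·(-3) = -4.3146.
u_2 = v_2 + 4.3146·e_1 = (-2.8462, -1.4615, 0.3846).
‖u_2‖ = 3.2225, so e_2 = (-0.8832, -0.4535, 0.1194).

e_2 = (-0.8832, -0.4535, 0.1194)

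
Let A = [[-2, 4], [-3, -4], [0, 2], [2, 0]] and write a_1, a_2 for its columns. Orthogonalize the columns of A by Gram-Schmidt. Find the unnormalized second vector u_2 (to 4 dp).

u_2 = (4.4706, -3.2941, 2.0000, -0.4706)

a_1 = (-2, -3, 0, 2); ‖a_1‖ = 4.1231, so q_1 = (-0.4851, -0.7276, 0.0000, 0.4851).
q_1·a_2 = (-0.4851)·4 + (-0.7276)·(-4) + 0.0000·2 + 0.4851·0 = 0.9701.
u_2 = a_2 − 0.9701·q_1 = (4.4706, -3.2941, 2.0000, -0.4706).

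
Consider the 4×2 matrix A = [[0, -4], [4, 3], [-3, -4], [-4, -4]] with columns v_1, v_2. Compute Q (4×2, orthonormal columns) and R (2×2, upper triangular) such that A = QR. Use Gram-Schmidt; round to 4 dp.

q_1 = v_1/‖v_1‖ = (0, 4, -3, -4)/6.4031 = (0.0000, 0.6247, -0.4685, -0.6247).
r_{12} = q_1·v_2 = 6.2470.
u_2 = v_2 − 6.2470·q_1 = (-4.0000, -0.9024, -1.0732, -0.0976).
‖u_2‖ = 4.2398, so q_2 = (-0.9434, -0.2129, -0.2531, -0.0230).

Q = [[0.0000, -0.9434], [0.6247, -0.2129], [-0.4685, -0.2531], [-0.6247, -0.0230]], R = [[6.4031, 6.2470], [0.0000, 4.2398]]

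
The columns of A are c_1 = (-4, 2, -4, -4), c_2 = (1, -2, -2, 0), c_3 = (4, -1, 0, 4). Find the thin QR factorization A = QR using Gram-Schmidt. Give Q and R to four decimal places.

c_1 = (-4, 2, -4, -4); ‖c_1‖ = 7.2111, so q_1 = (-0.5547, 0.2774, -0.5547, -0.5547).
q_1·c_2 = (-0.5547)·1 + 0.2774·(-2) + (-0.5547)·(-2) + (-0.5547)·0 = 0.0000.
u_2 = c_2 + 0.0000·q_1 = (1.0000, -2.0000, -2.0000, 0.0000).
‖u_2‖ = 3.0000, so q_2 = (0.3333, -0.6667, -0.6667, 0.0000).
q_1·c_3 = (-0.5547)·4 + 0.2774·(-1) + (-0.5547)·0 + (-0.5547)·4 = -4.7150; q_2·c_3 = 0.3333·4 + (-0.6667)·(-1) + (-0.6667)·0 + 0.0000·4 = 2.0000.
u_3 = c_3 + 4.7150·q_1 − 2.0000·q_2 = (0.7179, 1.6410, -1.2821, 1.3846).
‖u_3‖ = 2.6018, so q_3 = (0.2759, 0.6307, -0.4928, 0.5322).

Q = [[-0.5547, 0.3333, 0.2759], [0.2774, -0.6667, 0.6307], [-0.5547, -0.6667, -0.4928], [-0.5547, 0.0000, 0.5322]], R = [[7.2111, 0.0000, -4.7150], [0.0000, 3.0000, 2.0000], [0.0000, 0.0000, 2.6018]]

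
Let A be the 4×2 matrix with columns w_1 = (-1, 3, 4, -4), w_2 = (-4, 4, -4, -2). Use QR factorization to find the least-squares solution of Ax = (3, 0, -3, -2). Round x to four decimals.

x = (-0.1868, 0.1057)

q_1 = w_1/‖w_1‖ = (-1, 3, 4, -4)/6.4807 = (-0.1543, 0.4629, 0.6172, -0.6172).
r_{12} = q_1·w_2 = 1.2344.
u_2 = w_2 − 1.2344·q_1 = (-3.8095, 3.4286, -4.7619, -1.2381).
‖u_2‖ = 7.1047, so q_2 = (-0.5362, 0.4826, -0.6703, -0.1743).
Qᵀb = (-1.0801, 0.7507).
Back-substitute: x_2 = 0.7507/7.1047 = 0.1057.
x_1 = (-1.0801 − 1.2344·0.1057)/6.4807 = -0.1868.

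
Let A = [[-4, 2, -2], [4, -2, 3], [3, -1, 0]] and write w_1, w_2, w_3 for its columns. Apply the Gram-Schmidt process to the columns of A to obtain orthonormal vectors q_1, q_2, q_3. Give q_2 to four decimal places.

q_2 = (0.3313, -0.3313, 0.8835)

w_1 = (-4, 4, 3); ‖w_1‖ = 6.4031, so q_1 = (-0.6247, 0.6247, 0.4685).
q_1·w_2 = (-0.6247)·2 + 0.6247·(-2) + 0.4685·(-1) = -2.9673.
u_2 = w_2 + 2.9673·q_1 = (0.1463, -0.1463, 0.3902).
‖u_2‖ = 0.4417, so q_2 = (0.3313, -0.3313, 0.8835).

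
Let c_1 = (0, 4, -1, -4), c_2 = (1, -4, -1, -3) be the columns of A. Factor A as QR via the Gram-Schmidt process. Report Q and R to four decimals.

c_1 = (0, 4, -1, -4); ‖c_1‖ = 5.7446, so q_1 = (0.0000, 0.6963, -0.1741, -0.6963).
q_1·c_2 = 0.0000·1 + 0.6963·(-4) + (-0.1741)·(-1) + (-0.6963)·(-3) = -0.5222.
u_2 = c_2 + 0.5222·q_1 = (1.0000, -3.6364, -1.0909, -3.3636).
‖u_2‖ = 5.1698, so q_2 = (0.1934, -0.7034, -0.2110, -0.6506).

Q = [[0.0000, 0.1934], [0.6963, -0.7034], [-0.1741, -0.2110], [-0.6963, -0.6506]], R = [[5.7446, -0.5222], [0.0000, 5.1698]]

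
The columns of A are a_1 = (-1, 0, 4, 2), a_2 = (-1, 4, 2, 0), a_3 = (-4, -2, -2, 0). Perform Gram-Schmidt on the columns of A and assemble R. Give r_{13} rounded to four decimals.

a_1 = (-1, 0, 4, 2); ‖a_1‖ = 4.5826, so q_1 = (-0.2182, 0.0000, 0.8729, 0.4364).
r_{13} = q_1·a_3 = -0.8729.

r_{13} = -0.8729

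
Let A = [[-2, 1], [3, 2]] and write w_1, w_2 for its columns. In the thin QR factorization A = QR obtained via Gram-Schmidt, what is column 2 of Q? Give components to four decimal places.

w_1 = (-2, 3); ‖w_1‖ = 3.6056, so q_1 = (-0.5547, 0.8321).
q_1·w_2 = (-0.5547)·1 + 0.8321·2 = 1.1094.
u_2 = w_2 − 1.1094·q_1 = (1.6154, 1.0769).
‖u_2‖ = 1.9415, so q_2 = (0.8321, 0.5547).

q_2 = (0.8321, 0.5547)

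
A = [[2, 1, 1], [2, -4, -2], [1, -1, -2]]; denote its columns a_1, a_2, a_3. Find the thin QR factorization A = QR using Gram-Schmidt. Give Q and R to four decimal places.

e_1 = a_1/‖a_1‖ = (2, 2, 1)/3.0000 = (0.6667, 0.6667, 0.3333).
r_{12} = e_1·a_2 = -2.3333.
u_2 = a_2 + 2.3333·e_1 = (2.5556, -2.4444, -0.2222).
‖u_2‖ = 3.5434, so e_2 = (0.7212, -0.6899, -0.0627).
r_{13} = e_1·a_3 = -1.3333; r_{23} = e_2·a_3 = 2.2264.
u_3 = a_3 + 1.3333·e_1 − 2.2264·e_2 = (0.2832, 0.4248, -1.4159).
‖u_3‖ = 1.5052, so e_3 = (0.1881, 0.2822, -0.9407).

Q = [[0.6667, 0.7212, 0.1881], [0.6667, -0.6899, 0.2822], [0.3333, -0.0627, -0.9407]], R = [[3.0000, -2.3333, -1.3333], [0.0000, 3.5434, 2.2264], [0.0000, 0.0000, 1.5052]]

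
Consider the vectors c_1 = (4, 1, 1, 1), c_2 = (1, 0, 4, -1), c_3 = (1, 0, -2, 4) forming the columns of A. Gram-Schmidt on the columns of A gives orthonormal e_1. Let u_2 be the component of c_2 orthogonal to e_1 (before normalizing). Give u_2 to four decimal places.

u_2 = (-0.4737, -0.3684, 3.6316, -1.3684)

c_1 = (4, 1, 1, 1); ‖c_1‖ = 4.3589, so e_1 = (0.9177, 0.2294, 0.2294, 0.2294).
e_1·c_2 = 0.9177·1 + 0.2294·0 + 0.2294·4 + 0.2294·(-1) = 1.6059.
u_2 = c_2 − 1.6059·e_1 = (-0.4737, -0.3684, 3.6316, -1.3684).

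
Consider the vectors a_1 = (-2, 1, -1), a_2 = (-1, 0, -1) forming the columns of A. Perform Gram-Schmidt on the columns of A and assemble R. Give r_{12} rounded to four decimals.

r_{12} = 1.2247

a_1 = (-2, 1, -1); ‖a_1‖ = 2.4495, so q_1 = (-0.8165, 0.4082, -0.4082).
r_{12} = q_1·a_2 = 1.2247.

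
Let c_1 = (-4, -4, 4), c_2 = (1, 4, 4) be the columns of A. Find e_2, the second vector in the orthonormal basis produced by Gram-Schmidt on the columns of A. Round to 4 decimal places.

e_2 = (0.1166, 0.6415, 0.7582)

c_1 = (-4, -4, 4); ‖c_1‖ = 6.9282, so e_1 = (-0.5774, -0.5774, 0.5774).
e_1·c_2 = (-0.5774)·1 + (-0.5774)·4 + 0.5774·4 = -0.5774.
u_2 = c_2 + 0.5774·e_1 = (0.6667, 3.6667, 4.3333).
‖u_2‖ = 5.7155, so e_2 = (0.1166, 0.6415, 0.7582).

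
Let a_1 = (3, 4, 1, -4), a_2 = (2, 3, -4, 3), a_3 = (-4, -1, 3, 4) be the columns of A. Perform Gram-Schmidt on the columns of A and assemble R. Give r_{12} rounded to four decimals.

r_{12} = 0.3086

a_1 = (3, 4, 1, -4); ‖a_1‖ = 6.4807, so e_1 = (0.4629, 0.6172, 0.1543, -0.6172).
r_{12} = e_1·a_2 = 0.3086.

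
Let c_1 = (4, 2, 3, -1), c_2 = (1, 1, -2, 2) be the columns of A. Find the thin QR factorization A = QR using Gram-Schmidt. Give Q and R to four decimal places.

Q = [[0.7303, 0.4033], [0.3651, 0.3608], [0.5477, -0.5730], [-0.1826, 0.6155]], R = [[5.4772, -0.3651], [0.0000, 3.1411]]

e_1 = c_1/‖c_1‖ = (4, 2, 3, -1)/5.4772 = (0.7303, 0.3651, 0.5477, -0.1826).
r_{12} = e_1·c_2 = -0.3651.
u_2 = c_2 + 0.3651·e_1 = (1.2667, 1.1333, -1.8000, 1.9333).
‖u_2‖ = 3.1411, so e_2 = (0.4033, 0.3608, -0.5730, 0.6155).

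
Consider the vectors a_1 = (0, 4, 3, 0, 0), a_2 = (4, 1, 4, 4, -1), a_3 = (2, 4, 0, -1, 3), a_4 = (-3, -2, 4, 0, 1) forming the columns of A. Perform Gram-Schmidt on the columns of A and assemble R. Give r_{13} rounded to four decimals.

r_{13} = 3.2000

e_1 = a_1/‖a_1‖ = (0, 4, 3, 0, 0)/5.0000 = (0.0000, 0.8000, 0.6000, 0.0000, 0.0000).
r_{13} = e_1·a_3 = 3.2000.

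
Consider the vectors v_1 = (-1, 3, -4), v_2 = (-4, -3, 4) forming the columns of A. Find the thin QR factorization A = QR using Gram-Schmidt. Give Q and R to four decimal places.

Q = [[-0.1961, -0.9806], [0.5883, -0.1177], [-0.7845, 0.1569]], R = [[5.0990, -4.1184], [0.0000, 4.9029]]

e_1 = v_1/‖v_1‖ = (-1, 3, -4)/5.0990 = (-0.1961, 0.5883, -0.7845).
r_{12} = e_1·v_2 = -4.1184.
u_2 = v_2 + 4.1184·e_1 = (-4.8077, -0.5769, 0.7692).
‖u_2‖ = 4.9029, so e_2 = (-0.9806, -0.1177, 0.1569).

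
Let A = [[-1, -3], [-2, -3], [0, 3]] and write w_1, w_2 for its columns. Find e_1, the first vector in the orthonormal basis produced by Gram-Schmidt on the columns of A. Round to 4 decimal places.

w_1 = (-1, -2, 0); ‖w_1‖ = 2.2361, so e_1 = (-0.4472, -0.8944, 0.0000).

e_1 = (-0.4472, -0.8944, 0.0000)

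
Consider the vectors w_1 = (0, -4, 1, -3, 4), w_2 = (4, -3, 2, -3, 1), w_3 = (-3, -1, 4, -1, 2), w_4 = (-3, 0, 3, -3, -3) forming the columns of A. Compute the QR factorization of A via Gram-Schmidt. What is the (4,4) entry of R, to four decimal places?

w_1 = (0, -4, 1, -3, 4); ‖w_1‖ = 6.4807, so q_1 = (0.0000, -0.6172, 0.1543, -0.4629, 0.6172).
q_1·w_2 = 0.0000·4 + (-0.6172)·(-3) + 0.1543·2 + (-0.4629)·(-3) + 0.6172·1 = 4.1662.
u_2 = w_2 − 4.1662·q_1 = (4.0000, -0.4286, 1.3571, -1.0714, -1.5714).
‖u_2‖ = 4.6522, so q_2 = (0.8598, -0.0921, 0.2917, -0.2303, -0.3378).
q_1·w_3 = 0.0000·(-3) + (-0.6172)·(-1) + 0.1543·4 + (-0.4629)·(-1) + 0.6172·2 = 2.9318; q_2·w_3 = 0.8598·(-3) + (-0.0921)·(-1) + 0.2917·4 + (-0.2303)·(-1) + (-0.3378)·2 = -1.7657.
u_3 = w_3 − 2.9318·q_1 + 1.7657·q_2 = (-1.4818, 0.6469, 4.0627, -0.0495, -0.4059).
‖u_3‖ = 4.3917, so q_3 = (-0.3374, 0.1473, 0.9251, -0.0113, -0.0924).
q_1·w_4 = 0.0000·(-3) + (-0.6172)·0 + 0.1543·3 + (-0.4629)·(-3) + 0.6172·(-3) = 0.0000; q_2·w_4 = 0.8598·(-3) + (-0.0921)·0 + 0.2917·3 + (-0.2303)·(-3) + (-0.3378)·(-3) = 0.0000; q_3·w_4 = (-0.3374)·(-3) + 0.1473·0 + 0.9251·3 + (-0.0113)·(-3) + (-0.0924)·(-3) = 4.0986.
u_4 = w_4 + 0.0000·q_1 − 0.0000·q_2 − 4.0986·q_3 = (-1.6170, -0.6037, -0.7916, -2.9538, -2.6211).
r_{44} = ‖u_4‖ = 4.3819.

r_{44} = 4.3819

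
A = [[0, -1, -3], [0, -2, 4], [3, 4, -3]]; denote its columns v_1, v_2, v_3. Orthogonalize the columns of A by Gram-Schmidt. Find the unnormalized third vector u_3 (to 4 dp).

u_3 = (-4.0000, 2.0000, 0.0000)

q_1 = v_1/‖v_1‖ = (0, 0, 3)/3.0000 = (0.0000, 0.0000, 1.0000).
r_{12} = q_1·v_2 = 4.0000.
u_2 = v_2 − 4.0000·q_1 = (-1.0000, -2.0000, 0.0000).
‖u_2‖ = 2.2361, so q_2 = (-0.4472, -0.8944, 0.0000).
r_{13} = q_1·v_3 = -3.0000; r_{23} = q_2·v_3 = -2.2361.
u_3 = v_3 + 3.0000·q_1 + 2.2361·q_2 = (-4.0000, 2.0000, 0.0000).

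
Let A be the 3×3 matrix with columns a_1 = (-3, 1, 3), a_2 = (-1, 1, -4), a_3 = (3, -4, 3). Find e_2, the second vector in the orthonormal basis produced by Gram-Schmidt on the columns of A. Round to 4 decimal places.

a_1 = (-3, 1, 3); ‖a_1‖ = 4.3589, so e_1 = (-0.6882, 0.2294, 0.6882).
e_1·a_2 = (-0.6882)·(-1) + 0.2294·1 + 0.6882·(-4) = -1.8353.
u_2 = a_2 + 1.8353·e_1 = (-2.2632, 1.4211, -2.7368).
‖u_2‖ = 3.8251, so e_2 = (-0.5917, 0.3715, -0.7155).

e_2 = (-0.5917, 0.3715, -0.7155)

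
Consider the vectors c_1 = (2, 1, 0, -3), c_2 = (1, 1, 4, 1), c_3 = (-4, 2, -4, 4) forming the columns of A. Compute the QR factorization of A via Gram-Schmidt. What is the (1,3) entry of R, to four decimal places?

r_{13} = -4.8107

c_1 = (2, 1, 0, -3); ‖c_1‖ = 3.7417, so e_1 = (0.5345, 0.2673, 0.0000, -0.8018).
r_{13} = e_1·c_3 = -4.8107.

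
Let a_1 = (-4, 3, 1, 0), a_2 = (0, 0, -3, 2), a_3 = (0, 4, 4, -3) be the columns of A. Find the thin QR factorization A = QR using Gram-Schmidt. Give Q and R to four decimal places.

a_1 = (-4, 3, 1, 0); ‖a_1‖ = 5.0990, so e_1 = (-0.7845, 0.5883, 0.1961, 0.0000).
e_1·a_2 = (-0.7845)·0 + 0.5883·0 + 0.1961·(-3) + 0.0000·2 = -0.5883.
u_2 = a_2 + 0.5883·e_1 = (-0.4615, 0.3462, -2.8846, 2.0000).
‖u_2‖ = 3.5572, so e_2 = (-0.1297, 0.0973, -0.8109, 0.5622).
e_1·a_3 = (-0.7845)·0 + 0.5883·4 + 0.1961·4 + 0.0000·(-3) = 3.1379; e_2·a_3 = (-0.1297)·0 + 0.0973·4 + (-0.8109)·4 + 0.5622·(-3) = -4.5411.
u_3 = a_3 − 3.1379·e_1 + 4.5411·e_2 = (1.8723, 2.5957, -0.2979, -0.4468).
‖u_3‖ = 3.2453, so e_3 = (0.5769, 0.7998, -0.0918, -0.1377).

Q = [[-0.7845, -0.1297, 0.5769], [0.5883, 0.0973, 0.7998], [0.1961, -0.8109, -0.0918], [0.0000, 0.5622, -0.1377]], R = [[5.0990, -0.5883, 3.1379], [0.0000, 3.5572, -4.5411], [0.0000, 0.0000, 3.2453]]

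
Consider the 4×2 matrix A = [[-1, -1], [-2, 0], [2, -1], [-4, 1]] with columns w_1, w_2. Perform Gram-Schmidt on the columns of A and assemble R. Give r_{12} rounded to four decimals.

w_1 = (-1, -2, 2, -4); ‖w_1‖ = 5.0000, so q_1 = (-0.2000, -0.4000, 0.4000, -0.8000).
r_{12} = q_1·w_2 = -1.0000.

r_{12} = -1.0000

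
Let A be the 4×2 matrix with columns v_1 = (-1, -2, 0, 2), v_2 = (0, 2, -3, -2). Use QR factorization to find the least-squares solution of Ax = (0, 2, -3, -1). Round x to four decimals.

e_1 = v_1/‖v_1‖ = (-1, -2, 0, 2)/3.0000 = (-0.3333, -0.6667, 0.0000, 0.6667).
r_{12} = e_1·v_2 = -2.6667.
u_2 = v_2 + 2.6667·e_1 = (-0.8889, 0.2222, -3.0000, -0.2222).
‖u_2‖ = 3.1447, so e_2 = (-0.2827, 0.0707, -0.9540, -0.0707).
Qᵀb = (-2.0000, 3.0740).
Back-substitute: x_2 = 3.0740/3.1447 = 0.9775.
x_1 = (-2.0000 + 2.6667·0.9775)/3.0000 = 0.2022.

x = (0.2022, 0.9775)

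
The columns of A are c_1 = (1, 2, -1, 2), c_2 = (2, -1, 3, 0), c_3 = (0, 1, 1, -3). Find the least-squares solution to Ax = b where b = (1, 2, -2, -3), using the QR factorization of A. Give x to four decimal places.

x = (0.5293, -0.4788, 1.1458)

c_1 = (1, 2, -1, 2); ‖c_1‖ = 3.1623, so e_1 = (0.3162, 0.6325, -0.3162, 0.6325).
e_1·c_2 = 0.3162·2 + 0.6325·(-1) + (-0.3162)·3 + 0.6325·0 = -0.9487.
u_2 = c_2 + 0.9487·e_1 = (2.3000, -0.4000, 2.7000, 0.6000).
‖u_2‖ = 3.6194, so e_2 = (0.6355, -0.1105, 0.7460, 0.1658).
e_1·c_3 = 0.3162·0 + 0.6325·1 + (-0.3162)·1 + 0.6325·(-3) = -1.5811; e_2·c_3 = 0.6355·0 + (-0.1105)·1 + 0.7460·1 + 0.1658·(-3) = 0.1381.
u_3 = c_3 + 1.5811·e_1 − 0.1381·e_2 = (0.4122, 2.0153, 0.3969, -2.0229).
‖u_3‖ = 2.9122, so e_3 = (0.1415, 0.6920, 0.1363, -0.6946).
Qᵀb = (0.3162, -1.5749, 3.3368).
Back-substitute: x_3 = 3.3368/2.9122 = 1.1458.
x_2 = (-1.5749 − 0.1381·1.1458)/3.6194 = -0.4788.
x_1 = (0.3162 + 0.9487·(-0.4788) + 1.5811·1.1458)/3.1623 = 0.5293.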